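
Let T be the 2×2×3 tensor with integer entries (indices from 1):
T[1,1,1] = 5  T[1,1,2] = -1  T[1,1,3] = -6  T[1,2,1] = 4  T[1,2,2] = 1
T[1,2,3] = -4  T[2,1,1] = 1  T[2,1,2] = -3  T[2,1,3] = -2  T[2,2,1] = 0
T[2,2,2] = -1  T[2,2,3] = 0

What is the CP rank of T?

3

Lower bound: in the mode-3 unfolding of T (rows indexed by k, columns by (i,j)) the 3×3 minor on rows k ∈ {1, 2, 3}, columns (i,j) ∈ {(1,1), (1,2), (2,1)} is det [[5, 4, 1], [-1, 1, -3], [-6, -4, -2]] = 4 ≠ 0, so that unfolding has rank ≥ 3 and hence rank(T) ≥ 3 (CP rank is at least every unfolding rank, though it can be larger).
Upper bound: T is a sum of 3 rank-1 terms, T = [1, 0] ⊗ [1, 1] ⊗ [4, 2, -4] + [1, 1] ⊗ [1, 0] ⊗ [1, -2, -2] + [1, 1] ⊗ [1, 1] ⊗ [0, -1, 0] (one valid choice — decompositions are not unique — normalised so each a, b is primitive with positive first nonzero entry; check it by expanding all entries), so rank(T) ≤ 3.
These bounds meet, so rank(T) = 3.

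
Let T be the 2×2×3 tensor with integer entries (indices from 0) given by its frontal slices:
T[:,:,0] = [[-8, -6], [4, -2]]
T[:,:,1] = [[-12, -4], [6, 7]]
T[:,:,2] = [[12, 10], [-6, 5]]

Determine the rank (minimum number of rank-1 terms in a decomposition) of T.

Lower bound: in the mode-3 unfolding of T (rows indexed by k, columns by (i,j)) the 2×2 minor on rows k ∈ {0, 1}, columns (i,j) ∈ {(0,0), (0,1)} is det [[-8, -6], [-12, -4]] = -40 ≠ 0, so that unfolding has rank ≥ 2 and hence rank(T) ≥ 2 (CP rank is at least every unfolding rank, though it can be larger).
Upper bound: with S_k = T[:,:,k], the two rank-1 terms a₁b₁ᵀ, a₂b₂ᵀ are the rank-1 members of the pencil x·S₀ + y·S₁.
det(x·S₀ + y·S₁) is 40·x² + 20·xy − 60·y² = 20·(2·x + 3·y)(x − y), vanishing at (x:y) = (3:-2) and (1:1).
M₁ = 3·S₀ − 2·S₁ = [[0, -10], [0, -20]] = (-10)·[1, 2][0, 1]ᵀ and M₂ = S₀ + S₁ = [[-20, -10], [10, 5]] = (-5)·[2, -1][2, 1]ᵀ, so take a₁ = [1, 2], b₁ = [0, 1], a₂ = [2, -1], b₂ = [2, 1].
Each slice is an integer combination of E₁ = a₁b₁ᵀ and E₂ = a₂b₂ᵀ: S₀ = −2·E₁ − 2·E₂, S₁ = 2·E₁ − 3·E₂, S₂ = 4·E₁ + 3·E₂; reading off coefficients, c₁ = [-2, 2, 4] and c₂ = [-2, -3, 3].
Hence T = [1, 2] ⊗ [0, 1] ⊗ [-2, 2, 4] + [2, -1] ⊗ [2, 1] ⊗ [-2, -3, 3], so rank(T) ≤ 2.
These bounds meet, so rank(T) = 2.

2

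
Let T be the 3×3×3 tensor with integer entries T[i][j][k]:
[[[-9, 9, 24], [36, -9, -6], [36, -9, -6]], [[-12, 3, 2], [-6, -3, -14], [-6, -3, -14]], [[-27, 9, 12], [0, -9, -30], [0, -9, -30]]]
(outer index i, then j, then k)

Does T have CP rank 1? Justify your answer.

The mode-3 unfolding of T (rows indexed by k, columns by (i,j) = (0,0), (0,1), (0,2), (1,0), (1,1), (1,2), (2,0), (2,1), (2,2)) is [[-9, 36, 36, -12, -6, -6, -27, 0, 0], [9, -9, -9, 3, -3, -3, 9, -9, -9], [24, -6, -6, 2, -14, -14, 12, -30, -30]].
There the 2×2 minor on rows k ∈ {0, 1}, columns (i,j) ∈ {(0,0), (0,1)} is det [[-9, 36], [9, -9]] = -243 ≠ 0, so this unfolding has rank ≥ 2; CP rank is at least every unfolding rank, so rank(T) ≥ 2.
In particular rank(T) ≥ 2 > 1, so T is not rank-1.

No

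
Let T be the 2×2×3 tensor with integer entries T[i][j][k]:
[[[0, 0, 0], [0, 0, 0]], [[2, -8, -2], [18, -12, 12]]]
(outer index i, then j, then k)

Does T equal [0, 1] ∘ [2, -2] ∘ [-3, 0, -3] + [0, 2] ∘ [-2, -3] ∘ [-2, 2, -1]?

Reconstruct entrywise from the claimed factors. For example, T[1,0,0] = 2 and Σₗ aₗ[1]bₗ[0]cₗ[0] = (1)·(2)·(-3) + (2)·(-2)·(-2) = 2; checking all 12 entries, every one matches. The claim holds.

Yes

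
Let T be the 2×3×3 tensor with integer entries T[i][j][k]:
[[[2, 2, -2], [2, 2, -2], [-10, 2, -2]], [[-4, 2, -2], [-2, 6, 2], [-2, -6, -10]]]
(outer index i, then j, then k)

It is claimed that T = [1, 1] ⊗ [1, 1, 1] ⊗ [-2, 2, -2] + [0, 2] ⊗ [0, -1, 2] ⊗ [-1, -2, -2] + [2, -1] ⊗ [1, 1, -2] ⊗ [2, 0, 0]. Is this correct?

Reconstruct entrywise from the claimed factors. For example, T[1,1,1] = 6 and Σₗ aₗ[1]bₗ[1]cₗ[1] = (1)·(1)·(2) + (2)·(-1)·(-2) + (-1)·(1)·(0) = 6; checking all 18 entries, every one matches. The claim holds.

Yes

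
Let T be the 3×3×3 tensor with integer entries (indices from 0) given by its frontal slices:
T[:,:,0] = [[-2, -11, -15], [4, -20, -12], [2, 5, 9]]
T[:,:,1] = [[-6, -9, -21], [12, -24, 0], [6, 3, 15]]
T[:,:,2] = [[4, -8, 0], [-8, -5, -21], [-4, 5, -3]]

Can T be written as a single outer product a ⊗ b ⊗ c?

The mode-3 unfolding of T (rows indexed by k, columns by (i,j) = (0,0), (0,1), (0,2), (1,0), (1,1), (1,2), (2,0), (2,1), (2,2)) is [[-2, -11, -15, 4, -20, -12, 2, 5, 9], [-6, -9, -21, 12, -24, 0, 6, 3, 15], [4, -8, 0, -8, -5, -21, -4, 5, -3]].
There the 2×2 minor on rows k ∈ {0, 1}, columns (i,j) ∈ {(0,0), (0,1)} is det [[-2, -11], [-6, -9]] = -48 ≠ 0, so this unfolding has rank ≥ 2; CP rank is at least every unfolding rank, so rank(T) ≥ 2.
In particular rank(T) ≥ 2 > 1, so T is not rank-1.

No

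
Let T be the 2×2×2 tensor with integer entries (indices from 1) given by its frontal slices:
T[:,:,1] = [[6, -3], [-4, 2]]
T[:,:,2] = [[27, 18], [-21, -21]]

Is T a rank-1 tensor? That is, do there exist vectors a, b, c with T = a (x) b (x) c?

The mode-2 unfolding of T (rows indexed by j, columns by (i,k) = (1,1), (1,2), (2,1), (2,2)) is [[6, 27, -4, -21], [-3, 18, 2, -21]].
There the 2×2 minor on rows j ∈ {1, 2}, columns (i,k) ∈ {(1,1), (1,2)} is det [[6, 27], [-3, 18]] = 189 ≠ 0, so this unfolding has rank ≥ 2; CP rank is at least every unfolding rank, so rank(T) ≥ 2.
In particular rank(T) ≥ 2 > 1, so T is not rank-1.

No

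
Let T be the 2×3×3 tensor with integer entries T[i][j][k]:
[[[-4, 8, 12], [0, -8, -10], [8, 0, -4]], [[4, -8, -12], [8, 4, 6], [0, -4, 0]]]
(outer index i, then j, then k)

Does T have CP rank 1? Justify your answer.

The mode-2 unfolding of T (rows indexed by j, columns by (i,k) = (0,0), (0,1), (0,2), (1,0), (1,1), (1,2)) is [[-4, 8, 12, 4, -8, -12], [0, -8, -10, 8, 4, 6], [8, 0, -4, 0, -4, 0]].
There the 3×3 minor on rows j ∈ {0, 1, 2}, columns (i,k) ∈ {(0,0), (0,1), (1,0)} is det [[-4, 8, 4], [0, -8, 8], [8, 0, 0]] = 768 ≠ 0, so this unfolding has rank ≥ 3; CP rank is at least every unfolding rank, so rank(T) ≥ 3.
In particular rank(T) ≥ 3 > 1, so T is not rank-1.

No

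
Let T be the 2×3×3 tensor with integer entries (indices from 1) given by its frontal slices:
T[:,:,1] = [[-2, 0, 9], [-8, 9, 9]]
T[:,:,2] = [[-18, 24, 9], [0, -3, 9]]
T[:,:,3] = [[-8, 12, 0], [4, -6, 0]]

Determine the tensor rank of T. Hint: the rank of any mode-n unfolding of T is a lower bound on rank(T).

2

Lower bound: the mode-1 unfolding of T (rows indexed by i, columns by (j,k) = (1,1), (1,2), (1,3), (2,1), (2,2), (2,3), (3,1), (3,2), (3,3)) is [[-2, -18, -8, 0, 24, 12, 9, 9, 0], [-8, 0, 4, 9, -3, -6, 9, 9, 0]].
There the 2×2 minor on rows i ∈ {1, 2}, columns (j,k) ∈ {(1,1), (1,2)} is det [[-2, -18], [-8, 0]] = -144 ≠ 0, so this unfolding has rank ≥ 2; CP rank is at least every unfolding rank, so rank(T) ≥ 2. (Flattening ranks never certify an upper bound on CP rank; for that we must actually write T with 2 rank-1 terms.)
Upper bound — finding two terms. Write S_k = T[:,:,k] for the frontal slices: S₁ = [[-2, 0, 9], [-8, 9, 9]], S₂ = [[-18, 24, 9], [0, -3, 9]], S₃ = [[-8, 12, 0], [4, -6, 0]].
If T = a₁ ⊗ b₁ ⊗ c₁ + a₂ ⊗ b₂ ⊗ c₂ then each S_k = c₁[k]·a₁b₁ᵀ + c₂[k]·a₂b₂ᵀ. S₁ and S₂ are linearly independent, so a₁b₁ᵀ and a₂b₂ᵀ must span the same plane of matrices: they are the rank-1 matrices of the form x·S₁ + y·S₂.
The 2×2 minor of x·S₁ + y·S₂ on rows {1,2}, columns {1,2} is −18·x² + 36·xy + 54·y² = (-18)·(x − 3·y)(x + y), vanishing at (x:y) = (3:1) and (1:-1).
M₁ = 3·S₁ + S₂ = [[-24, 24, 36], [-24, 24, 36]] = (-12)·[1, 1][2, -2, -3]ᵀ and M₂ = S₁ − S₂ = [[16, -24, 0], [-8, 12, 0]] = 4·[2, -1][2, -3, 0]ᵀ, so take a₁ = [1, 1], b₁ = [2, -2, -3], a₂ = [2, -1], b₂ = [2, -3, 0].
Each slice is an integer combination of E₁ = a₁b₁ᵀ and E₂ = a₂b₂ᵀ: S₁ = −3·E₁ + E₂, S₂ = −3·E₁ − 3·E₂, S₃ = −2·E₂; reading off coefficients, c₁ = [-3, -3, 0] and c₂ = [1, -3, -2].
Hence T = [1, 1] ⊗ [2, -2, -3] ⊗ [-3, -3, 0] + [2, -1] ⊗ [2, -3, 0] ⊗ [1, -3, -2], so rank(T) ≤ 2.
These bounds meet, so rank(T) = 2.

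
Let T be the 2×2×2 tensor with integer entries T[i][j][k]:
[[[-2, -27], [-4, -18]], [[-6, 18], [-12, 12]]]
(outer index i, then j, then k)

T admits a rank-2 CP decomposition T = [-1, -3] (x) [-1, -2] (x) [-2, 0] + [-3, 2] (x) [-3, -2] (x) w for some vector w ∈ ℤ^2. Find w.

Subtract the known terms from T to get the rank-1 residual R = [-3, 2] (x) [-3, -2] (x) w, so R[i,j,k] = a[i]·b[j]·w[k]. Pick indices with nonzero a[0]·b[0] = (-3)·(-3) = 9. Only the fibre through (0,0,·) is needed: R[0,0,:] = T[0,0,:] − Σₗ aₗ[0]bₗ[0]cₗ = [-2, -27] − (-1)·(-1)·[-2, 0] = [0, -27]. Then w[k] = R[0,0,k] / 9 for each k, giving w = [0, -27] / 9 = [0, -3].

w = [0, -3]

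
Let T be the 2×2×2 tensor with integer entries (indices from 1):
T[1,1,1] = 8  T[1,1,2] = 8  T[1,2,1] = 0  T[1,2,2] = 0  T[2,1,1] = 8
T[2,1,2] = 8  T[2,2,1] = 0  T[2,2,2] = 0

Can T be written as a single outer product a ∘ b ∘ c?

If T = a ∘ b ∘ c then every fibre of T is a multiple of the corresponding factor, so read the factors off the fibres through the nonzero entry T[1,1,1] = 8.
The mode-1 fibre T[:,1,1] = [8, 8] gives a = [1, 1] (primitive direction); the mode-2 fibre T[1,:,1] = [8, 0] gives b = [1, 0]; then c[k] = T[1,1,k] / (a[1]·b[1]) = [8, 8] / 1 = [8, 8].
Expanding [1, 1] ∘ [1, 0] ∘ [8, 8] reproduces all 8 entries of T, so T = [1, 1] ∘ [1, 0] ∘ [8, 8] and rank(T) ≤ 1.
Equivalently every frontal slice T[:,:,k] is c[k] times the rank-1 matrix [1, 1] ∘ [1, 0]. So T has rank 1 (it is nonzero).

Yes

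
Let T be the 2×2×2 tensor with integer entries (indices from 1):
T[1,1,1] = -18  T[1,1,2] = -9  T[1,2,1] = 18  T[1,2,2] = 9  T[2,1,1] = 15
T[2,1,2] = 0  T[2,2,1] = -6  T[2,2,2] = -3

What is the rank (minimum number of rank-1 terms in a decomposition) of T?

Lower bound: the mode-2 unfolding of T (rows indexed by j, columns by (i,k) = (1,1), (1,2), (2,1), (2,2)) is [[-18, -9, 15, 0], [18, 9, -6, -3]].
There the 2×2 minor on rows j ∈ {1, 2}, columns (i,k) ∈ {(1,1), (2,1)} is det [[-18, 15], [18, -6]] = -162 ≠ 0, so this unfolding has rank ≥ 2; CP rank is at least every unfolding rank, so rank(T) ≥ 2. (Unfolding ranks only ever bound the CP rank from below — rank(T) can be strictly larger than all of them — so the matching upper bound has to come from an explicit 2-term decomposition.)
Upper bound — finding two terms. Write S_k = T[:,:,k] for the frontal slices: S₁ = [[-18, 18], [15, -6]], S₂ = [[-9, 9], [0, -3]].
If T = a₁ ⊗ b₁ ⊗ c₁ + a₂ ⊗ b₂ ⊗ c₂ then each S_k = c₁[k]·a₁b₁ᵀ + c₂[k]·a₂b₂ᵀ. S₁ and S₂ are linearly independent, so a₁b₁ᵀ and a₂b₂ᵀ must span the same plane of matrices: they are the rank-1 matrices of the form x·S₁ + y·S₂.
det(x·S₁ + y·S₂) is −162·x² − 27·xy + 27·y² = (-27)·(3·x − y)(2·x + y), vanishing at (x:y) = (1:3) and (1:-2).
M₁ = S₁ + 3·S₂ = [[-45, 45], [15, -15]] = (-15)·[3, -1][1, -1]ᵀ and M₂ = S₁ − 2·S₂ = [[0, 0], [15, 0]] = 15·[0, 1][1, 0]ᵀ, so take a₁ = [3, -1], b₁ = [1, -1], a₂ = [0, 1], b₂ = [1, 0].
Each slice is an integer combination of E₁ = a₁b₁ᵀ and E₂ = a₂b₂ᵀ: S₁ = −6·E₁ + 9·E₂, S₂ = −3·E₁ − 3·E₂; reading off coefficients, c₁ = [-6, -3] and c₂ = [9, -3].
Hence T = [3, -1] ⊗ [1, -1] ⊗ [-6, -3] + [0, 1] ⊗ [1, 0] ⊗ [9, -3], so rank(T) ≤ 2.
These bounds meet, so rank(T) = 2.

2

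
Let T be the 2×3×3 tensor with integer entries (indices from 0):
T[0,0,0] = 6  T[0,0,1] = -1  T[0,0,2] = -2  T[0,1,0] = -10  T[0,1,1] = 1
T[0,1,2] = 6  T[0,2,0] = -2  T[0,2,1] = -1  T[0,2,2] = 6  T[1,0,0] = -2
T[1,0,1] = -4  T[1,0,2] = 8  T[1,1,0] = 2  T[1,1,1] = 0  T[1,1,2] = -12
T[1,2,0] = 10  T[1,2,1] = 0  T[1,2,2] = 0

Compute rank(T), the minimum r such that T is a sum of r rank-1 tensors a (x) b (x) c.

Lower bound: the mode-2 unfolding of T (rows indexed by j, columns by (i,k) = (0,0), (0,1), (0,2), (1,0), (1,1), (1,2)) is [[6, -1, -2, -2, -4, 8], [-10, 1, 6, 2, 0, -12], [-2, -1, 6, 10, 0, 0]].
There the 3×3 minor on rows j ∈ {0, 1, 2}, columns (i,k) ∈ {(0,0), (0,1), (1,0)} is det [[6, -1, -2], [-10, 1, 2], [-2, -1, 10]] = -48 ≠ 0, so this unfolding has rank ≥ 3; CP rank is at least every unfolding rank, so rank(T) ≥ 3. (This is only a lower bound: in general the CP rank may exceed every unfolding rank, so we still need to exhibit 3 rank-1 terms summing to T.)
Upper bound: T is a sum of 3 rank-1 terms, T = [0, 1] (x) [1, 1, -1] (x) [-2, -2, 0] + [1, -1] (x) [1, -2, -1] (x) [4, 0, -4] + [1, 2] (x) [1, -1, 1] (x) [2, -1, 2] (one valid choice — decompositions are not unique — normalised so each a, b is primitive with positive first nonzero entry; check it by expanding all entries), so rank(T) ≤ 3.
These bounds meet, so rank(T) = 3.

3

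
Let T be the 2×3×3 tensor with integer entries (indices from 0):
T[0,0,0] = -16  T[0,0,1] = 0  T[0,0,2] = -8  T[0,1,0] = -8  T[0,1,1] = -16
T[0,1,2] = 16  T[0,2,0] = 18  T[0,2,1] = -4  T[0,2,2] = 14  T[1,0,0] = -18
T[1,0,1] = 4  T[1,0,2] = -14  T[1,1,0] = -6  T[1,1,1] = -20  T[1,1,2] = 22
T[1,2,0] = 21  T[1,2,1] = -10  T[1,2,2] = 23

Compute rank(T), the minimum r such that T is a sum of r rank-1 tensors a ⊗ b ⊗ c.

Lower bound: in the mode-2 unfolding of T (rows indexed by j, columns by (i,k)) the 2×2 minor on rows j ∈ {0, 1}, columns (i,k) ∈ {(0,0), (0,1)} is det [[-16, 0], [-8, -16]] = 256 ≠ 0, so that unfolding has rank ≥ 2 and hence rank(T) ≥ 2 (CP rank is at least every unfolding rank, though it can be larger).
Upper bound: with S_k = T[:,:,k], the two rank-1 terms a₁b₁ᵀ, a₂b₂ᵀ are the rank-1 members of the pencil x·S₀ + y·S₁.
The 2×2 minor of x·S₀ + y·S₁ on rows {0,1}, columns {0,1} is −48·x² + 64·xy + 64·y² = (-16)·(x − 2·y)(3·x + 2·y), vanishing at (x:y) = (2:1) and (2:-3).
M₁ = 2·S₀ + S₁ = [[-32, -32, 32], [-32, -32, 32]] = (-32)·[1, 1][1, 1, -1]ᵀ and M₂ = 2·S₀ − 3·S₁ = [[-32, 32, 48], [-48, 48, 72]] = (-8)·[2, 3][2, -2, -3]ᵀ, so take a₁ = [1, 1], b₁ = [1, 1, -1], a₂ = [2, 3], b₂ = [2, -2, -3].
Each slice is an integer combination of E₁ = a₁b₁ᵀ and E₂ = a₂b₂ᵀ: S₀ = −12·E₁ − E₂, S₁ = −8·E₁ + 2·E₂, S₂ = 4·E₁ − 3·E₂; reading off coefficients, c₁ = [-12, -8, 4] and c₂ = [-1, 2, -3].
Hence T = [1, 1] ⊗ [1, 1, -1] ⊗ [-12, -8, 4] + [2, 3] ⊗ [2, -2, -3] ⊗ [-1, 2, -3], so rank(T) ≤ 2.
These bounds meet, so rank(T) = 2.

2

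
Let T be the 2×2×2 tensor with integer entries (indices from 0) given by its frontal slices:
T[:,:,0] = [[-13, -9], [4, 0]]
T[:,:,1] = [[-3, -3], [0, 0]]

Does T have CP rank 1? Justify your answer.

No

The mode-3 unfolding of T (rows indexed by k, columns by (i,j) = (0,0), (0,1), (1,0), (1,1)) is [[-13, -9, 4, 0], [-3, -3, 0, 0]].
There the 2×2 minor on rows k ∈ {0, 1}, columns (i,j) ∈ {(0,0), (0,1)} is det [[-13, -9], [-3, -3]] = 12 ≠ 0, so this unfolding has rank ≥ 2; CP rank is at least every unfolding rank, so rank(T) ≥ 2.
In particular rank(T) ≥ 2 > 1, so T is not rank-1.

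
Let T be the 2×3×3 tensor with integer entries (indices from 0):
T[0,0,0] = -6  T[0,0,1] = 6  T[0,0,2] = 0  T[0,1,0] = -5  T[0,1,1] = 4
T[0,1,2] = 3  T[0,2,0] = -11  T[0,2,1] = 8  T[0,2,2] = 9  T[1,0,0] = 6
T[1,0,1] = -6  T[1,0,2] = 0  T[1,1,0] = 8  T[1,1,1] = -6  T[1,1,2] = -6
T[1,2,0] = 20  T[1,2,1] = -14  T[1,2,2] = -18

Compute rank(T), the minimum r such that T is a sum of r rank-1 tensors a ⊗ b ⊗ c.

2

Lower bound: the mode-2 unfolding of T (rows indexed by j, columns by (i,k) = (0,0), (0,1), (0,2), (1,0), (1,1), (1,2)) is [[-6, 6, 0, 6, -6, 0], [-5, 4, 3, 8, -6, -6], [-11, 8, 9, 20, -14, -18]].
There the 2×2 minor on rows j ∈ {0, 1}, columns (i,k) ∈ {(0,0), (0,1)} is det [[-6, 6], [-5, 4]] = 6 ≠ 0, so this unfolding has rank ≥ 2; CP rank is at least every unfolding rank, so rank(T) ≥ 2. (Unfolding ranks only ever bound the CP rank from below — rank(T) can be strictly larger than all of them — so the matching upper bound has to come from an explicit 2-term decomposition.)
Upper bound — finding two terms. Write S_k = T[:,:,k] for the frontal slices: S₀ = [[-6, -5, -11], [6, 8, 20]], S₁ = [[6, 4, 8], [-6, -6, -14]], S₂ = [[0, 3, 9], [0, -6, -18]].
If T = a₁ ⊗ b₁ ⊗ c₁ + a₂ ⊗ b₂ ⊗ c₂ then each S_k = c₁[k]·a₁b₁ᵀ + c₂[k]·a₂b₂ᵀ. S₀ and S₁ are linearly independent, so a₁b₁ᵀ and a₂b₂ᵀ must span the same plane of matrices: they are the rank-1 matrices of the form x·S₀ + y·S₁.
The 2×2 minor of x·S₀ + y·S₁ on rows {0,1}, columns {0,1} is −18·x² + 30·xy − 12·y² = (-6)·(3·x − 2·y)(x − y), vanishing at (x:y) = (2:3) and (1:1).
M₁ = 2·S₀ + 3·S₁ = [[6, 2, 2], [-6, -2, -2]] = 2·[1, -1][3, 1, 1]ᵀ and M₂ = S₀ + S₁ = [[0, -1, -3], [0, 2, 6]] = −[1, -2][0, 1, 3]ᵀ, so take a₁ = [1, -1], b₁ = [3, 1, 1], a₂ = [1, -2], b₂ = [0, 1, 3].
Each slice is an integer combination of E₁ = a₁b₁ᵀ and E₂ = a₂b₂ᵀ: S₀ = −2·E₁ − 3·E₂, S₁ = 2·E₁ + 2·E₂, S₂ = 3·E₂; reading off coefficients, c₁ = [-2, 2, 0] and c₂ = [-3, 2, 3].
Hence T = [1, -1] ⊗ [3, 1, 1] ⊗ [-2, 2, 0] + [1, -2] ⊗ [0, 1, 3] ⊗ [-3, 2, 3], so rank(T) ≤ 2.
These bounds meet, so rank(T) = 2.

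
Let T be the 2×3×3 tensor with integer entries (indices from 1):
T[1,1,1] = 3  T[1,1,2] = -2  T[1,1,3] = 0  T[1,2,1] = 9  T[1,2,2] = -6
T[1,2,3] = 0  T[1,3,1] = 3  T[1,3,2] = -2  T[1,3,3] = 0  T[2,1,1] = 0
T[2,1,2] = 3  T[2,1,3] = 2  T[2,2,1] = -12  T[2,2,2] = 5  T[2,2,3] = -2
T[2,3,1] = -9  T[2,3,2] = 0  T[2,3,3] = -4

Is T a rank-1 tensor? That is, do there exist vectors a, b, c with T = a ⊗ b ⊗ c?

No

The mode-1 unfolding of T (rows indexed by i, columns by (j,k) = (1,1), (1,2), (1,3), (2,1), (2,2), (2,3), (3,1), (3,2), (3,3)) is [[3, -2, 0, 9, -6, 0, 3, -2, 0], [0, 3, 2, -12, 5, -2, -9, 0, -4]].
There the 2×2 minor on rows i ∈ {1, 2}, columns (j,k) ∈ {(1,1), (1,2)} is det [[3, -2], [0, 3]] = 9 ≠ 0, so this unfolding has rank ≥ 2; CP rank is at least every unfolding rank, so rank(T) ≥ 2.
In particular rank(T) ≥ 2 > 1, so T is not rank-1.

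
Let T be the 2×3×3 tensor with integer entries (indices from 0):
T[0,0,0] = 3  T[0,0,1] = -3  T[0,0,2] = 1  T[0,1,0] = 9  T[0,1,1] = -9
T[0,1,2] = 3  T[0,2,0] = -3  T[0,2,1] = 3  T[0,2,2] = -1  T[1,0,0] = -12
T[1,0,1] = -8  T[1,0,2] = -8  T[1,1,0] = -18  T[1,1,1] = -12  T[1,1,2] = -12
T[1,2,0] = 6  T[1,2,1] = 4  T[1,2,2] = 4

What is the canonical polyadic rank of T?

Lower bound: the mode-2 unfolding of T (rows indexed by j, columns by (i,k) = (0,0), (0,1), (0,2), (1,0), (1,1), (1,2)) is [[3, -3, 1, -12, -8, -8], [9, -9, 3, -18, -12, -12], [-3, 3, -1, 6, 4, 4]].
There the 2×2 minor on rows j ∈ {0, 1}, columns (i,k) ∈ {(0,0), (1,0)} is det [[3, -12], [9, -18]] = 54 ≠ 0, so this unfolding has rank ≥ 2; CP rank is at least every unfolding rank, so rank(T) ≥ 2. (This is only a lower bound: in general the CP rank may exceed every unfolding rank, so we still need to exhibit 2 rank-1 terms summing to T.)
Upper bound — finding two terms. Write S_k = T[:,:,k] for the frontal slices: S₀ = [[3, 9, -3], [-12, -18, 6]], S₁ = [[-3, -9, 3], [-8, -12, 4]], S₂ = [[1, 3, -1], [-8, -12, 4]].
If T = a₁ ⊗ b₁ ⊗ c₁ + a₂ ⊗ b₂ ⊗ c₂ then each S_k = c₁[k]·a₁b₁ᵀ + c₂[k]·a₂b₂ᵀ. S₀ and S₁ are linearly independent, so a₁b₁ᵀ and a₂b₂ᵀ must span the same plane of matrices: they are the rank-1 matrices of the form x·S₀ + y·S₁.
The 2×2 minor of x·S₀ + y·S₁ on rows {0,1}, columns {0,1} is 54·x² − 18·xy − 36·y² = 18·(3·x + 2·y)(x − y), vanishing at (x:y) = (2:-3) and (1:1).
M₁ = 2·S₀ − 3·S₁ = [[15, 45, -15], [0, 0, 0]] = 15·[1, 0][1, 3, -1]ᵀ and M₂ = S₀ + S₁ = [[0, 0, 0], [-20, -30, 10]] = (-10)·[0, 1][2, 3, -1]ᵀ, so take a₁ = [1, 0], b₁ = [1, 3, -1], a₂ = [0, 1], b₂ = [2, 3, -1].
Each slice is an integer combination of E₁ = a₁b₁ᵀ and E₂ = a₂b₂ᵀ: S₀ = 3·E₁ − 6·E₂, S₁ = −3·E₁ − 4·E₂, S₂ = E₁ − 4·E₂; reading off coefficients, c₁ = [3, -3, 1] and c₂ = [-6, -4, -4].
Hence T = [1, 0] ⊗ [1, 3, -1] ⊗ [3, -3, 1] + [0, 1] ⊗ [2, 3, -1] ⊗ [-6, -4, -4], so rank(T) ≤ 2.
These bounds meet, so rank(T) = 2.

2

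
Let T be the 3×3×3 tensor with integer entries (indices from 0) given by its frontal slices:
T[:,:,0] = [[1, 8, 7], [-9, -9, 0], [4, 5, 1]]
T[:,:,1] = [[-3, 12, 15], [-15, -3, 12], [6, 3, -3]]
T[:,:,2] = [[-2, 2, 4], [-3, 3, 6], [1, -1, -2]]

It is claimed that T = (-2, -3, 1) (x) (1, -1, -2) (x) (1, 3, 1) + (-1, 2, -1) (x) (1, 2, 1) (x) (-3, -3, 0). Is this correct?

Yes

Reconstruct entrywise from the claimed factors. For example, T[0,0,1] = -3 and Σₗ aₗ[0]bₗ[0]cₗ[1] = (-2)·(1)·(3) + (-1)·(1)·(-3) = -3; checking all 27 entries, every one matches. The claim holds.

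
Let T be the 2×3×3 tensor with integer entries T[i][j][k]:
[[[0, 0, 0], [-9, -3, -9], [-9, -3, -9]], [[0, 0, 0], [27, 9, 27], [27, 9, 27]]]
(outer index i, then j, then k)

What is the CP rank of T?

Lower bound: T ≠ 0 (e.g. T[0,1,0] = -9), so rank(T) ≥ 1.
Upper bound: the mode-1 fibre T[:,1,0] = [-9, 27] gives a = (1, -3) (primitive direction); the mode-2 fibre T[0,:,0] = [0, -9, -9] gives b = (0, 1, 1); then c[k] = T[0,1,k] / (a[0]·b[1]) = [-9, -3, -9] / 1 = (-9, -3, -9).
Expanding (1, -3) ⊗ (0, 1, 1) ⊗ (-9, -3, -9) reproduces all 18 entries of T, so T = (1, -3) ⊗ (0, 1, 1) ⊗ (-9, -3, -9) and rank(T) ≤ 1.
These bounds meet, so rank(T) = 1.

1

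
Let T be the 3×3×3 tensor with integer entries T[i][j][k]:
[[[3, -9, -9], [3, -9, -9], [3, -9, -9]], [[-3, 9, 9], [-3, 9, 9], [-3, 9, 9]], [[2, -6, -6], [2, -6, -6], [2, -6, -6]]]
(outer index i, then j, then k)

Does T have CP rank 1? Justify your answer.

If T = a ∘ b ∘ c then every fibre of T is a multiple of the corresponding factor, so read the factors off the fibres through the nonzero entry T[0,0,0] = 3.
The mode-1 fibre T[:,0,0] = [3, -3, 2] gives a = [3, -3, 2] (primitive direction); the mode-2 fibre T[0,:,0] = [3, 3, 3] gives b = [1, 1, 1]; then c[k] = T[0,0,k] / (a[0]·b[0]) = [3, -9, -9] / 3 = [1, -3, -3].
Expanding [3, -3, 2] ∘ [1, 1, 1] ∘ [1, -3, -3] reproduces all 27 entries of T, so T = [3, -3, 2] ∘ [1, 1, 1] ∘ [1, -3, -3] and rank(T) ≤ 1.
Equivalently every frontal slice T[:,:,k] is c[k] times the rank-1 matrix [3, -3, 2] ∘ [1, 1, 1]. So T has rank 1 (it is nonzero).

Yes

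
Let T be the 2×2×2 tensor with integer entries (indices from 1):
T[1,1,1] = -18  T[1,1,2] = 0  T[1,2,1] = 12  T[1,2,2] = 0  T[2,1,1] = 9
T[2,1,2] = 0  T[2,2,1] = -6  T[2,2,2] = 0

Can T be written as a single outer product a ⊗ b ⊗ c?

Yes

The mode-1 fibre T[:,1,1] = [-18, 9] gives a = [2, -1] (primitive direction); the mode-2 fibre T[1,:,1] = [-18, 12] gives b = [3, -2]; then c[k] = T[1,1,k] / (a[1]·b[1]) = [-18, 0] / 6 = [-3, 0].
Expanding [2, -1] ⊗ [3, -2] ⊗ [-3, 0] reproduces all 8 entries of T, so T = [2, -1] ⊗ [3, -2] ⊗ [-3, 0] and rank(T) ≤ 1.
Equivalently every frontal slice T[:,:,k] is c[k] times the rank-1 matrix [2, -1] ⊗ [3, -2]. So T has rank 1 (it is nonzero).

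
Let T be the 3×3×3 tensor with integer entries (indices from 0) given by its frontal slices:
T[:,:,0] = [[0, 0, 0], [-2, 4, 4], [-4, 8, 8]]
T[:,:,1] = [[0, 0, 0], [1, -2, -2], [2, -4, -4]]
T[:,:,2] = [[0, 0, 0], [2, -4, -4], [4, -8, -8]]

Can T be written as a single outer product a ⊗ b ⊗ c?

Yes

If T = a ⊗ b ⊗ c then every fibre of T is a multiple of the corresponding factor, so read the factors off the fibres through the nonzero entry T[1,0,0] = -2.
The mode-1 fibre T[:,0,0] = [0, -2, -4] gives a = [0, 1, 2] (primitive direction); the mode-2 fibre T[1,:,0] = [-2, 4, 4] gives b = [1, -2, -2]; then c[k] = T[1,0,k] / (a[1]·b[0]) = [-2, 1, 2] / 1 = [-2, 1, 2].
Expanding [0, 1, 2] ⊗ [1, -2, -2] ⊗ [-2, 1, 2] reproduces all 27 entries of T, so T = [0, 1, 2] ⊗ [1, -2, -2] ⊗ [-2, 1, 2] and rank(T) ≤ 1.
Equivalently every frontal slice T[:,:,k] is c[k] times the rank-1 matrix [0, 1, 2] ⊗ [1, -2, -2]. So T has rank 1 (it is nonzero).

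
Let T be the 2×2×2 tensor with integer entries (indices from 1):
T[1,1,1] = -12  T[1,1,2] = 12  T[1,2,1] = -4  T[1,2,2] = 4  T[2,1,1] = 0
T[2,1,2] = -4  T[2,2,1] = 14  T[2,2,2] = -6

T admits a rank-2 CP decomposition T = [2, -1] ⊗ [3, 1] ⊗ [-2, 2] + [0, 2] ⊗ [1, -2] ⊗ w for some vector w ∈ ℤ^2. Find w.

Subtract the known terms from T to get the rank-1 residual R = [0, 2] ⊗ [1, -2] ⊗ w, so R[i,j,k] = a[i]·b[j]·w[k]. Pick indices with nonzero a[2]·b[1] = (2)·(1) = 2. Only the fibre through (2,1,·) is needed: R[2,1,:] = T[2,1,:] − Σₗ aₗ[2]bₗ[1]cₗ = [0, -4] − (-1)·(3)·[-2, 2] = [-6, 2]. Then w[k] = R[2,1,k] / 2 for each k, giving w = [-6, 2] / 2 = [-3, 1].

w = [-3, 1]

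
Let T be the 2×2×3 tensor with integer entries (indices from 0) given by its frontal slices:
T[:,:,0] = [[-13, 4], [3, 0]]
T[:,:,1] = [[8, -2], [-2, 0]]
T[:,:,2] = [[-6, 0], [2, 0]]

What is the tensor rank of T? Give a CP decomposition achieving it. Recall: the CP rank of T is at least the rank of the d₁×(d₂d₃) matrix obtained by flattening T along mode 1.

rank(T) = 2

Lower bound: the mode-2 unfolding of T (rows indexed by j, columns by (i,k) = (0,0), (0,1), (0,2), (1,0), (1,1), (1,2)) is [[-13, 8, -6, 3, -2, 2], [4, -2, 0, 0, 0, 0]].
There the 2×2 minor on rows j ∈ {0, 1}, columns (i,k) ∈ {(0,0), (0,1)} is det [[-13, 8], [4, -2]] = -6 ≠ 0, so this unfolding has rank ≥ 2; CP rank is at least every unfolding rank, so rank(T) ≥ 2. (This is only a lower bound: in general the CP rank may exceed every unfolding rank, so we still need to exhibit 2 rank-1 terms summing to T.)
Upper bound — finding two terms. Write S_k = T[:,:,k] for the frontal slices: S₀ = [[-13, 4], [3, 0]], S₁ = [[8, -2], [-2, 0]], S₂ = [[-6, 0], [2, 0]].
If T = a₁ ⊗ b₁ ⊗ c₁ + a₂ ⊗ b₂ ⊗ c₂ then each S_k = c₁[k]·a₁b₁ᵀ + c₂[k]·a₂b₂ᵀ. S₀ and S₁ are linearly independent, so a₁b₁ᵀ and a₂b₂ᵀ must span the same plane of matrices: they are the rank-1 matrices of the form x·S₀ + y·S₁.
det(x·S₀ + y·S₁) is −12·x² + 14·xy − 4·y² = (-2)·(3·x − 2·y)(2·x − y), vanishing at (x:y) = (2:3) and (1:2).
M₁ = 2·S₀ + 3·S₁ = [[-2, 2], [0, 0]] = (-2)·[1, 0][1, -1]ᵀ and M₂ = S₀ + 2·S₁ = [[3, 0], [-1, 0]] = [3, -1][1, 0]ᵀ, so take a₁ = [1, 0], b₁ = [1, -1], a₂ = [3, -1], b₂ = [1, 0].
Each slice is an integer combination of E₁ = a₁b₁ᵀ and E₂ = a₂b₂ᵀ: S₀ = −4·E₁ − 3·E₂, S₁ = 2·E₁ + 2·E₂, S₂ = −2·E₂; reading off coefficients, c₁ = [-4, 2, 0] and c₂ = [-3, 2, -2].
Hence T = [1, 0] ⊗ [1, -1] ⊗ [-4, 2, 0] + [3, -1] ⊗ [1, 0] ⊗ [-3, 2, -2], so rank(T) ≤ 2.
These bounds meet, so rank(T) = 2.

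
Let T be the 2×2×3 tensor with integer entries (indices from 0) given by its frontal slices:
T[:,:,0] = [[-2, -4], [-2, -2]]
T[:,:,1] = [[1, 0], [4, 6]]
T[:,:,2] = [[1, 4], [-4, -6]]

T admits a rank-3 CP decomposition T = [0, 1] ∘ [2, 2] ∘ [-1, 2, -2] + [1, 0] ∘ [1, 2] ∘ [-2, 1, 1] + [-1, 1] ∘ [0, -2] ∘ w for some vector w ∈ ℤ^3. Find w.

Subtract the known terms from T to get the rank-1 residual R = [-1, 1] ∘ [0, -2] ∘ w, so R[i,j,k] = a[i]·b[j]·w[k]. Pick indices with nonzero a[0]·b[1] = (-1)·(-2) = 2. Only the fibre through (0,1,·) is needed: R[0,1,:] = T[0,1,:] − Σₗ aₗ[0]bₗ[1]cₗ = [-4, 0, 4] − (0)·(2)·[-1, 2, -2] − (1)·(2)·[-2, 1, 1] = [0, -2, 2]. Then w[k] = R[0,1,k] / 2 for each k, giving w = [0, -2, 2] / 2 = [0, -1, 1].

w = [0, -1, 1]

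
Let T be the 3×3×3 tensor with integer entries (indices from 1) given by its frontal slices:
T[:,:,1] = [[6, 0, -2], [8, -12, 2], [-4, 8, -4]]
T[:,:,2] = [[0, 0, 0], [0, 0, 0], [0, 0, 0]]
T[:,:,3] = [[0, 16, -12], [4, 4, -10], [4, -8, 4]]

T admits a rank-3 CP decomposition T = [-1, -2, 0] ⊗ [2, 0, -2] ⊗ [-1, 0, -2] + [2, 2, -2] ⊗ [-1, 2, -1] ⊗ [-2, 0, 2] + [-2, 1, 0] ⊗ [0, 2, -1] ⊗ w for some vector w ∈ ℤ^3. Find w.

w = [-2, 0, -2]

Subtract the known terms from T to get the rank-1 residual R = [-2, 1, 0] ⊗ [0, 2, -1] ⊗ w, so R[i,j,k] = a[i]·b[j]·w[k]. Pick indices with nonzero a[1]·b[2] = (-2)·(2) = -4. Only the fibre through (1,2,·) is needed: R[1,2,:] = T[1,2,:] − Σₗ aₗ[1]bₗ[2]cₗ = [0, 0, 16] − (-1)·(0)·[-1, 0, -2] − (2)·(2)·[-2, 0, 2] = [8, 0, 8]. Then w[k] = R[1,2,k] / -4 for each k, giving w = [8, 0, 8] / -4 = [-2, 0, -2].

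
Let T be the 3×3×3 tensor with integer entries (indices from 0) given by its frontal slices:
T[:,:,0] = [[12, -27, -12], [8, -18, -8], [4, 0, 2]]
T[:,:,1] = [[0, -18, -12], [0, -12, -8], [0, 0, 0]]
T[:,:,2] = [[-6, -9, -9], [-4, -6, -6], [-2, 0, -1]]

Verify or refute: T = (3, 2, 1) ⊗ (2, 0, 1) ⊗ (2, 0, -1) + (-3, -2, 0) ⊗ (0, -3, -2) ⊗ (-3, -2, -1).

Reconstruct entrywise from the claimed factors. For example, T[2,1,0] = 0 and Σₗ aₗ[2]bₗ[1]cₗ[0] = (1)·(0)·(2) + (0)·(-3)·(-3) = 0; checking all 27 entries, every one matches. The claim holds.

Yes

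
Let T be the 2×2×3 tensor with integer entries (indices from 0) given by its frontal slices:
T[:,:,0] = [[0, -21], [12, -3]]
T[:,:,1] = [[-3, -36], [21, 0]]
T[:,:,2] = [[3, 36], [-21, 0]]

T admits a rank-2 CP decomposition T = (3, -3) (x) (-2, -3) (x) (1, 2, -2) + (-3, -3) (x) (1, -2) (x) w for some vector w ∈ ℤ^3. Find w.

Subtract the known terms from T to get the rank-1 residual R = (-3, -3) (x) (1, -2) (x) w, so R[i,j,k] = a[i]·b[j]·w[k]. Pick indices with nonzero a[0]·b[0] = (-3)·(1) = -3. Only the fibre through (0,0,·) is needed: R[0,0,:] = T[0,0,:] − Σₗ aₗ[0]bₗ[0]cₗ = [0, -3, 3] − (3)·(-2)·(1, 2, -2) = [6, 9, -9]. Then w[k] = R[0,0,k] / -3 for each k, giving w = [6, 9, -9] / -3 = (-2, -3, 3).

w = (-2, -3, 3)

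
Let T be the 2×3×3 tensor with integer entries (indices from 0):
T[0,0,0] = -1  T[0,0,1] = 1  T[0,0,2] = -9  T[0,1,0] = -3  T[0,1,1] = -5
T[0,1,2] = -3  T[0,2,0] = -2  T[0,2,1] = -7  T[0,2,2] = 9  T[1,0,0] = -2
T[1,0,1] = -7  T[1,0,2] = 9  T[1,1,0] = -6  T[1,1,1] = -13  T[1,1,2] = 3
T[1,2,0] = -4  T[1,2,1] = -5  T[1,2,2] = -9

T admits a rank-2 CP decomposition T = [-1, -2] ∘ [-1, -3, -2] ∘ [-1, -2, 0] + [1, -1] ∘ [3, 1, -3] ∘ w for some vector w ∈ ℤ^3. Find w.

Subtract the known terms from T to get the rank-1 residual R = [1, -1] ∘ [3, 1, -3] ∘ w, so R[i,j,k] = a[i]·b[j]·w[k]. Pick indices with nonzero a[0]·b[0] = (1)·(3) = 3. Only the fibre through (0,0,·) is needed: R[0,0,:] = T[0,0,:] − Σₗ aₗ[0]bₗ[0]cₗ = [-1, 1, -9] − (-1)·(-1)·[-1, -2, 0] = [0, 3, -9]. Then w[k] = R[0,0,k] / 3 for each k, giving w = [0, 3, -9] / 3 = [0, 1, -3].

w = [0, 1, -3]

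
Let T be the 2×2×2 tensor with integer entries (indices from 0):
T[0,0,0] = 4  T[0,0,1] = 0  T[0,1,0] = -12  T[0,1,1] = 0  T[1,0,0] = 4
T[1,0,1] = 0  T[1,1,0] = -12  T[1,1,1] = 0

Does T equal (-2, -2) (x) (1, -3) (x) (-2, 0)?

Yes

Reconstruct entrywise from the claimed factors. For example, T[1,0,1] = 0 and Σₗ aₗ[1]bₗ[0]cₗ[1] = (-2)·(1)·(0) = 0; checking all 8 entries, every one matches. The claim holds.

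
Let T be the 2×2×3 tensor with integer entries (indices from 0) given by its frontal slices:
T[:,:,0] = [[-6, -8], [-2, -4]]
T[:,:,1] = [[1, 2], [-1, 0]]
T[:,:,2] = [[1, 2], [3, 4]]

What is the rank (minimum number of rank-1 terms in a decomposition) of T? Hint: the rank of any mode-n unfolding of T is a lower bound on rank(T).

3

Lower bound: the mode-3 unfolding of T (rows indexed by k, columns by (i,j) = (0,0), (0,1), (1,0), (1,1)) is [[-6, -8, -2, -4], [1, 2, -1, 0], [1, 2, 3, 4]].
There the 3×3 minor on rows k ∈ {0, 1, 2}, columns (i,j) ∈ {(0,0), (0,1), (1,0)} is det [[-6, -8, -2], [1, 2, -1], [1, 2, 3]] = -16 ≠ 0, so this unfolding has rank ≥ 3; CP rank is at least every unfolding rank, so rank(T) ≥ 3. (Unfolding ranks only ever bound the CP rank from below — rank(T) can be strictly larger than all of them — so the matching upper bound has to come from an explicit 3-term decomposition.)
Upper bound: T is a sum of 3 rank-1 terms, T = [1, 0] ⊗ [1, 1] ⊗ [-4, -4, 4] + [1, 1] ⊗ [1, 2] ⊗ [-2, 1, 1] + [2, -1] ⊗ [1, 1] ⊗ [0, 2, -2] (written with every a and b primitive with positive leading entry and the scale carried by c; CP decompositions are not unique, and this one is verified by expanding entrywise), so rank(T) ≤ 3.
These bounds meet, so rank(T) = 3.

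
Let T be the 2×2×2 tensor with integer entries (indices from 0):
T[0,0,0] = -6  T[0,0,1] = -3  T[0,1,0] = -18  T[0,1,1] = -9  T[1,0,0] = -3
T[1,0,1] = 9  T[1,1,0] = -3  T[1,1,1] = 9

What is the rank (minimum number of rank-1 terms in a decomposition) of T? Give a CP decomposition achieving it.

rank(T) = 2

Lower bound: the mode-3 unfolding of T (rows indexed by k, columns by (i,j) = (0,0), (0,1), (1,0), (1,1)) is [[-6, -18, -3, -3], [-3, -9, 9, 9]].
There the 2×2 minor on rows k ∈ {0, 1}, columns (i,j) ∈ {(0,0), (1,0)} is det [[-6, -3], [-3, 9]] = -63 ≠ 0, so this unfolding has rank ≥ 2; CP rank is at least every unfolding rank, so rank(T) ≥ 2. (This is only a lower bound: in general the CP rank may exceed every unfolding rank, so we still need to exhibit 2 rank-1 terms summing to T.)
Upper bound — finding two terms. Write S_k = T[:,:,k] for the frontal slices: S₀ = [[-6, -18], [-3, -3]], S₁ = [[-3, -9], [9, 9]].
If T = a₁ ⊗ b₁ ⊗ c₁ + a₂ ⊗ b₂ ⊗ c₂ then each S_k = c₁[k]·a₁b₁ᵀ + c₂[k]·a₂b₂ᵀ. S₀ and S₁ are linearly independent, so a₁b₁ᵀ and a₂b₂ᵀ must span the same plane of matrices: they are the rank-1 matrices of the form x·S₀ + y·S₁.
det(x·S₀ + y·S₁) is −36·x² + 90·xy + 54·y² = (-18)·(x − 3·y)(2·x + y), vanishing at (x:y) = (3:1) and (1:-2).
M₁ = 3·S₀ + S₁ = [[-21, -63], [0, 0]] = (-21)·[1, 0][1, 3]ᵀ and M₂ = S₀ − 2·S₁ = [[0, 0], [-21, -21]] = (-21)·[0, 1][1, 1]ᵀ, so take a₁ = [1, 0], b₁ = [1, 3], a₂ = [0, 1], b₂ = [1, 1].
Each slice is an integer combination of E₁ = a₁b₁ᵀ and E₂ = a₂b₂ᵀ: S₀ = −6·E₁ − 3·E₂, S₁ = −3·E₁ + 9·E₂; reading off coefficients, c₁ = [-6, -3] and c₂ = [-3, 9].
Hence T = [1, 0] ⊗ [1, 3] ⊗ [-6, -3] + [0, 1] ⊗ [1, 1] ⊗ [-3, 9], so rank(T) ≤ 2.
These bounds meet, so rank(T) = 2.
Check entry T[1,0,0] = -3: (0)·(1)·(-6) + (1)·(1)·(-3) = -3.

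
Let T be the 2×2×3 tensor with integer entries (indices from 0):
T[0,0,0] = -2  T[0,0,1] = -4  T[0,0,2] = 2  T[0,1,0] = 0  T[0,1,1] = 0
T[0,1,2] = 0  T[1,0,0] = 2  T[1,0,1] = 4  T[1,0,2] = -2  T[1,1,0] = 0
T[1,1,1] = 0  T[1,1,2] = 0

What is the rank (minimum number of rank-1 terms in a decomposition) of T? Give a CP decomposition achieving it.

rank(T) = 1

Lower bound: T ≠ 0 (e.g. T[0,0,0] = -2), so rank(T) ≥ 1.
Upper bound: if T = a ∘ b ∘ c then every fibre of T is a multiple of the corresponding factor, so read the factors off the fibres through the nonzero entry T[0,0,0] = -2.
The mode-1 fibre T[:,0,0] = [-2, 2] gives a = [1, -1] (primitive direction); the mode-2 fibre T[0,:,0] = [-2, 0] gives b = [1, 0]; then c[k] = T[0,0,k] / (a[0]·b[0]) = [-2, -4, 2] / 1 = [-2, -4, 2].
Expanding [1, -1] ∘ [1, 0] ∘ [-2, -4, 2] reproduces all 12 entries of T, so T = [1, -1] ∘ [1, 0] ∘ [-2, -4, 2] and rank(T) ≤ 1.
These bounds meet, so rank(T) = 1.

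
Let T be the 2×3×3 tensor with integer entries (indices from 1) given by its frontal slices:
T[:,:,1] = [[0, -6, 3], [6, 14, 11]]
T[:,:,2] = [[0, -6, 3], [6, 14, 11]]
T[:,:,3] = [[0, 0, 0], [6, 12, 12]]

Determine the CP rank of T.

Lower bound: the mode-1 unfolding of T (rows indexed by i, columns by (j,k) = (1,1), (1,2), (1,3), (2,1), (2,2), (2,3), (3,1), (3,2), (3,3)) is [[0, 0, 0, -6, -6, 0, 3, 3, 0], [6, 6, 6, 14, 14, 12, 11, 11, 12]].
There the 2×2 minor on rows i ∈ {1, 2}, columns (j,k) ∈ {(1,1), (2,1)} is det [[0, -6], [6, 14]] = 36 ≠ 0, so this unfolding has rank ≥ 2; CP rank is at least every unfolding rank, so rank(T) ≥ 2. (Unfolding ranks only ever bound the CP rank from below — rank(T) can be strictly larger than all of them — so the matching upper bound has to come from an explicit 2-term decomposition.)
Upper bound — finding two terms. Write S_k = T[:,:,k] for the frontal slices: S₁ = [[0, -6, 3], [6, 14, 11]], S₂ = [[0, -6, 3], [6, 14, 11]], S₃ = [[0, 0, 0], [6, 12, 12]].
If T = a₁ ⊗ b₁ ⊗ c₁ + a₂ ⊗ b₂ ⊗ c₂ then each S_k = c₁[k]·a₁b₁ᵀ + c₂[k]·a₂b₂ᵀ. S₁ and S₃ are linearly independent, so a₁b₁ᵀ and a₂b₂ᵀ must span the same plane of matrices: they are the rank-1 matrices of the form x·S₁ + y·S₃.
The 2×2 minor of x·S₁ + y·S₃ on rows {1,2}, columns {1,2} is 36·x² + 36·xy = 36·(x + y)(x), vanishing at (x:y) = (1:-1) and (0:1).
M₁ = S₁ − S₃ = [[0, -6, 3], [0, 2, -1]] = −(3, -1)(0, 2, -1)ᵀ and M₂ = S₃ = [[0, 0, 0], [6, 12, 12]] = 6·(0, 1)(1, 2, 2)ᵀ, so take a₁ = (3, -1), b₁ = (0, 2, -1), a₂ = (0, 1), b₂ = (1, 2, 2).
Each slice is an integer combination of E₁ = a₁b₁ᵀ and E₂ = a₂b₂ᵀ: S₁ = −E₁ + 6·E₂, S₂ = −E₁ + 6·E₂, S₃ = 6·E₂; reading off coefficients, c₁ = (-1, -1, 0) and c₂ = (6, 6, 6).
Hence T = (3, -1) ⊗ (0, 2, -1) ⊗ (-1, -1, 0) + (0, 1) ⊗ (1, 2, 2) ⊗ (6, 6, 6), so rank(T) ≤ 2.
These bounds meet, so rank(T) = 2.
Check entry T[2,1,3] = 6: (-1)·(0)·(0) + (1)·(1)·(6) = 6.

2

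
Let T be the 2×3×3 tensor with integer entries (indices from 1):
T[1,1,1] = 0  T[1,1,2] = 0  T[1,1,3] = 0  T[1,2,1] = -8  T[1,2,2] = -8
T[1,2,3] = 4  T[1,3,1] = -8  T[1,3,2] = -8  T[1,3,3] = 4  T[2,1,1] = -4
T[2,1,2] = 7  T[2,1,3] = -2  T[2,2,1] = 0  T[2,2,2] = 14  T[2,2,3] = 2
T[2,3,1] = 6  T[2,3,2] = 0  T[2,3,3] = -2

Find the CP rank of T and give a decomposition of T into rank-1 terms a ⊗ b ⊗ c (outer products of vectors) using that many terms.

rank(T) = 3

Lower bound: the mode-2 unfolding of T (rows indexed by j, columns by (i,k) = (1,1), (1,2), (1,3), (2,1), (2,2), (2,3)) is [[0, 0, 0, -4, 7, -2], [-8, -8, 4, 0, 14, 2], [-8, -8, 4, 6, 0, -2]].
There the 3×3 minor on rows j ∈ {1, 2, 3}, columns (i,k) ∈ {(1,1), (2,1), (2,2)} is det [[0, -4, 7], [-8, 0, 14], [-8, 6, 0]] = 112 ≠ 0, so this unfolding has rank ≥ 3; CP rank is at least every unfolding rank, so rank(T) ≥ 3. (Flattening ranks never certify an upper bound on CP rank; for that we must actually write T with 3 rank-1 terms.)
Upper bound: T is a sum of 3 rank-1 terms, T = (0, 1) ⊗ (1, -2, 0) ⊗ (0, -1, -2) + (0, 1) ⊗ (2, 2, -1) ⊗ (-2, 4, 0) + (2, -1) ⊗ (0, 1, 1) ⊗ (-4, -4, 2) (one valid choice — decompositions are not unique — normalised so each a, b is primitive with positive first nonzero entry; check it by expanding all entries), so rank(T) ≤ 3.
These bounds meet, so rank(T) = 3.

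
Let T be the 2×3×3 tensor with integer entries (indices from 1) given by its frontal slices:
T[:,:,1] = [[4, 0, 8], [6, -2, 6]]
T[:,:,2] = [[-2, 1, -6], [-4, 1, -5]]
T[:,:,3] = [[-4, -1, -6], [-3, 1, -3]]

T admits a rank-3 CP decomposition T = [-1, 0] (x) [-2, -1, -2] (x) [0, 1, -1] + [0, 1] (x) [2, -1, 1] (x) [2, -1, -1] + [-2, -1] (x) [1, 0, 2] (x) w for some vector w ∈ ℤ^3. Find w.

Subtract the known terms from T to get the rank-1 residual R = [-2, -1] (x) [1, 0, 2] (x) w, so R[i,j,k] = a[i]·b[j]·w[k]. Pick indices with nonzero a[1]·b[1] = (-2)·(1) = -2. Only the fibre through (1,1,·) is needed: R[1,1,:] = T[1,1,:] − Σₗ aₗ[1]bₗ[1]cₗ = [4, -2, -4] − (-1)·(-2)·[0, 1, -1] − (0)·(2)·[2, -1, -1] = [4, -4, -2]. Then w[k] = R[1,1,k] / -2 for each k, giving w = [4, -4, -2] / -2 = [-2, 2, 1].

w = [-2, 2, 1]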